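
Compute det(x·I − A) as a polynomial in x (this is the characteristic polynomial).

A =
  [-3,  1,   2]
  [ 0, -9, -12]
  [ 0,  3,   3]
x^3 + 9*x^2 + 27*x + 27

Expanding det(x·I − A) (e.g. by cofactor expansion or by noting that A is similar to its Jordan form J, which has the same characteristic polynomial as A) gives
  χ_A(x) = x^3 + 9*x^2 + 27*x + 27
which factors as (x + 3)^3. The eigenvalues (with algebraic multiplicities) are λ = -3 with multiplicity 3.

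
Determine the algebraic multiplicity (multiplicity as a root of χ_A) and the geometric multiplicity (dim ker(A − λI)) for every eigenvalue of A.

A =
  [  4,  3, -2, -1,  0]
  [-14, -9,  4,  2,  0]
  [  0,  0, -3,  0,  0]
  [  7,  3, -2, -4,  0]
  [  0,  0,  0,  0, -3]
λ = -3: alg = 5, geom = 4

Step 1 — factor the characteristic polynomial to read off the algebraic multiplicities:
  χ_A(x) = (x + 3)^5

Step 2 — compute geometric multiplicities via the rank-nullity identity g(λ) = n − rank(A − λI):
  rank(A − (-3)·I) = 1, so dim ker(A − (-3)·I) = n − 1 = 4

Summary:
  λ = -3: algebraic multiplicity = 5, geometric multiplicity = 4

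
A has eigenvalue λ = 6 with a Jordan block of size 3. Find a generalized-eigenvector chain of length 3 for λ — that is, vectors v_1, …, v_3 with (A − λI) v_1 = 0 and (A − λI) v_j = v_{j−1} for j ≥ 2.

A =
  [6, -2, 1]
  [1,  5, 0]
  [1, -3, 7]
A Jordan chain for λ = 6 of length 3:
v_1 = (-1, -1, -2)ᵀ
v_2 = (0, 1, 1)ᵀ
v_3 = (1, 0, 0)ᵀ

Let N = A − (6)·I. We want v_3 with N^3 v_3 = 0 but N^2 v_3 ≠ 0; then v_{j-1} := N · v_j for j = 3, …, 2.

Pick v_3 = (1, 0, 0)ᵀ.
Then v_2 = N · v_3 = (0, 1, 1)ᵀ.
Then v_1 = N · v_2 = (-1, -1, -2)ᵀ.

Sanity check: (A − (6)·I) v_1 = (0, 0, 0)ᵀ = 0. ✓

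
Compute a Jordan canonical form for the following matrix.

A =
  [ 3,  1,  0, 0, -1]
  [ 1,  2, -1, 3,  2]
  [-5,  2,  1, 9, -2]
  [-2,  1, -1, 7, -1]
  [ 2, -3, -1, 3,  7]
J_2(4) ⊕ J_2(4) ⊕ J_1(4)

The characteristic polynomial is
  det(x·I − A) = x^5 - 20*x^4 + 160*x^3 - 640*x^2 + 1280*x - 1024 = (x - 4)^5

Eigenvalues and multiplicities (the geometric multiplicity of λ is n − rank(A − λI), which equals the number of Jordan blocks for λ):
  λ = 4: algebraic multiplicity = 5, geometric multiplicity = 3

Determining the block sizes for each eigenvalue:
  λ = 4: with am = 5 and gm = 3, the partition is not yet determined (e.g. several partitions of 5 into 3 parts exist). Let N = A − (4)·I. Computing rank(N^1) = 2, rank(N^2) = 0; the number of blocks of size ≥ j is rank(N^{j−1}) − rank(N^j), giving [3, 2]. So we have 2 block(s) of size 2, 1 block(s) of size 1 → block sizes [2, 2, 1]

Assembling the blocks gives a Jordan form
J =
  [4, 1, 0, 0, 0]
  [0, 4, 0, 0, 0]
  [0, 0, 4, 1, 0]
  [0, 0, 0, 4, 0]
  [0, 0, 0, 0, 4]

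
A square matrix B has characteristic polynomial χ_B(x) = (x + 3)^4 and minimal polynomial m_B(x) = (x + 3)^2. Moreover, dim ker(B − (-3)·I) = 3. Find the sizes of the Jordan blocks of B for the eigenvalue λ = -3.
Block sizes for λ = -3: [2, 1, 1]

Step 1 — from the characteristic polynomial, algebraic multiplicity of λ = -3 is 4. From dim ker(B − (-3)·I) = 3, there are exactly 3 Jordan blocks for λ = -3.
Step 2 — from the minimal polynomial, the factor (x + 3)^2 tells us the largest block for λ = -3 has size 2.
Step 3 — with total size 4, 3 blocks, and largest block 2, the block sizes (in nonincreasing order) are [2, 1, 1].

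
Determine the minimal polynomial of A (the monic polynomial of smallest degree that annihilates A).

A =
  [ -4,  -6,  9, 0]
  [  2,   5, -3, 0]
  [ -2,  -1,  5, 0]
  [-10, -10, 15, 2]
x^3 - 6*x^2 + 12*x - 8

The characteristic polynomial is χ_A(x) = (x - 2)^4, so the eigenvalues are known. The minimal polynomial is
  m_A(x) = Π_λ (x − λ)^{k_λ}
where k_λ is the size of the *largest* Jordan block for λ (equivalently, the smallest k with (A − λI)^k v = 0 for every generalised eigenvector v of λ).

  λ = 2: largest Jordan block has size 3, contributing (x − 2)^3

So m_A(x) = (x - 2)^3 = x^3 - 6*x^2 + 12*x - 8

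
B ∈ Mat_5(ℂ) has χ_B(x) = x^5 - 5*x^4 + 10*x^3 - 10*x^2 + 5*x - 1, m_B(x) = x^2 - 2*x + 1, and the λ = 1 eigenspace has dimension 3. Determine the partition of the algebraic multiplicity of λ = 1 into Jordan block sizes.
Block sizes for λ = 1: [2, 2, 1]

Step 1 — from the characteristic polynomial, algebraic multiplicity of λ = 1 is 5. From dim ker(B − (1)·I) = 3, there are exactly 3 Jordan blocks for λ = 1.
Step 2 — from the minimal polynomial, the factor (x − 1)^2 tells us the largest block for λ = 1 has size 2.
Step 3 — with total size 5, 3 blocks, and largest block 2, the block sizes (in nonincreasing order) are [2, 2, 1].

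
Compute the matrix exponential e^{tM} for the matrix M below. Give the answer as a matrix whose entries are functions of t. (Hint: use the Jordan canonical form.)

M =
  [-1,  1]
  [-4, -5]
e^{tM} =
  [2*t*exp(-3*t) + exp(-3*t), t*exp(-3*t)]
  [-4*t*exp(-3*t), -2*t*exp(-3*t) + exp(-3*t)]

Strategy: write M = P · J · P⁻¹ where J is a Jordan canonical form, so e^{tM} = P · e^{tJ} · P⁻¹, and e^{tJ} can be computed block-by-block.

M has Jordan form
J =
  [-3,  1]
  [ 0, -3]
(up to reordering of blocks).

Per-block formulas:
  For a 2×2 Jordan block J_2(-3): exp(t · J_2(-3)) = e^(-3t)·(I + t·N), where N is the 2×2 nilpotent shift.

After assembling e^{tJ} and conjugating by P, we get:

e^{tM} =
  [2*t*exp(-3*t) + exp(-3*t), t*exp(-3*t)]
  [-4*t*exp(-3*t), -2*t*exp(-3*t) + exp(-3*t)]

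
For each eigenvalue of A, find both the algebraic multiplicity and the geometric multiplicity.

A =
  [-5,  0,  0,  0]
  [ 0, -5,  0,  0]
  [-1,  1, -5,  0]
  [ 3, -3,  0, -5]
λ = -5: alg = 4, geom = 3

Step 1 — factor the characteristic polynomial to read off the algebraic multiplicities:
  χ_A(x) = (x + 5)^4

Step 2 — compute geometric multiplicities via the rank-nullity identity g(λ) = n − rank(A − λI):
  rank(A − (-5)·I) = 1, so dim ker(A − (-5)·I) = n − 1 = 3

Summary:
  λ = -5: algebraic multiplicity = 4, geometric multiplicity = 3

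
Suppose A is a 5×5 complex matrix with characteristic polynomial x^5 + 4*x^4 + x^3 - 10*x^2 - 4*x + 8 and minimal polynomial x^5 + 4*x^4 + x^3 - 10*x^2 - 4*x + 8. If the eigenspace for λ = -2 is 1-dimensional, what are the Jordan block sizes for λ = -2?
Block sizes for λ = -2: [3]

Step 1 — from the characteristic polynomial, algebraic multiplicity of λ = -2 is 3. From dim ker(A − (-2)·I) = 1, there are exactly 1 Jordan blocks for λ = -2.
Step 2 — from the minimal polynomial, the factor (x + 2)^3 tells us the largest block for λ = -2 has size 3.
Step 3 — with total size 3, 1 blocks, and largest block 3, the block sizes (in nonincreasing order) are [3].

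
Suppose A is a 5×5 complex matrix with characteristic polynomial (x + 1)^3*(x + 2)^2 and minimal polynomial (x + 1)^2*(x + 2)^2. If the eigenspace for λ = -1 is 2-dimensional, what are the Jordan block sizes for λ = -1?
Block sizes for λ = -1: [2, 1]

Step 1 — from the characteristic polynomial, algebraic multiplicity of λ = -1 is 3. From dim ker(A − (-1)·I) = 2, there are exactly 2 Jordan blocks for λ = -1.
Step 2 — from the minimal polynomial, the factor (x + 1)^2 tells us the largest block for λ = -1 has size 2.
Step 3 — with total size 3, 2 blocks, and largest block 2, the block sizes (in nonincreasing order) are [2, 1].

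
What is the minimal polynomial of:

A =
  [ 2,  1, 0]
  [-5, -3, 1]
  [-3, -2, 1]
x^3

The characteristic polynomial is χ_A(x) = x^3, so the eigenvalues are known. The minimal polynomial is
  m_A(x) = Π_λ (x − λ)^{k_λ}
where k_λ is the size of the *largest* Jordan block for λ (equivalently, the smallest k with (A − λI)^k v = 0 for every generalised eigenvector v of λ).

  λ = 0: largest Jordan block has size 3, contributing (x − 0)^3

So m_A(x) = x^3 = x^3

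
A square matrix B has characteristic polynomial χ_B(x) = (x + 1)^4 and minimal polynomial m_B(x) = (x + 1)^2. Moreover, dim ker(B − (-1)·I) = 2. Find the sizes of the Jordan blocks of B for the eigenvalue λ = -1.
Block sizes for λ = -1: [2, 2]

Step 1 — from the characteristic polynomial, algebraic multiplicity of λ = -1 is 4. From dim ker(B − (-1)·I) = 2, there are exactly 2 Jordan blocks for λ = -1.
Step 2 — from the minimal polynomial, the factor (x + 1)^2 tells us the largest block for λ = -1 has size 2.
Step 3 — with total size 4, 2 blocks, and largest block 2, the block sizes (in nonincreasing order) are [2, 2].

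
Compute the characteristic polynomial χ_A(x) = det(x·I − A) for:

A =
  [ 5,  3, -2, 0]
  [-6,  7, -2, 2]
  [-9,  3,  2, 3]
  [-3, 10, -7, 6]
x^4 - 20*x^3 + 150*x^2 - 500*x + 625

Expanding det(x·I − A) (e.g. by cofactor expansion or by noting that A is similar to its Jordan form J, which has the same characteristic polynomial as A) gives
  χ_A(x) = x^4 - 20*x^3 + 150*x^2 - 500*x + 625
which factors as (x - 5)^4. The eigenvalues (with algebraic multiplicities) are λ = 5 with multiplicity 4.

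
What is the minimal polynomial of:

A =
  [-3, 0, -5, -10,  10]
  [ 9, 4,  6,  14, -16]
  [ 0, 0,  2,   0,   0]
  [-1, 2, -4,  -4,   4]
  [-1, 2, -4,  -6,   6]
x^3 - x^2 - 8*x + 12

The characteristic polynomial is χ_A(x) = (x - 2)^4*(x + 3), so the eigenvalues are known. The minimal polynomial is
  m_A(x) = Π_λ (x − λ)^{k_λ}
where k_λ is the size of the *largest* Jordan block for λ (equivalently, the smallest k with (A − λI)^k v = 0 for every generalised eigenvector v of λ).

  λ = -3: largest Jordan block has size 1, contributing (x + 3)
  λ = 2: largest Jordan block has size 2, contributing (x − 2)^2

So m_A(x) = (x - 2)^2*(x + 3) = x^3 - x^2 - 8*x + 12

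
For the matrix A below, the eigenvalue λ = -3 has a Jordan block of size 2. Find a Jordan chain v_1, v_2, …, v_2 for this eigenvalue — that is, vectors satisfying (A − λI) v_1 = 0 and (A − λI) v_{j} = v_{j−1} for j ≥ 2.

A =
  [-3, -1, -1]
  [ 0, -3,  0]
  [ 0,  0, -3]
A Jordan chain for λ = -3 of length 2:
v_1 = (-1, 0, 0)ᵀ
v_2 = (0, 1, 0)ᵀ

Let N = A − (-3)·I. We want v_2 with N^2 v_2 = 0 but N^1 v_2 ≠ 0; then v_{j-1} := N · v_j for j = 2, …, 2.

Pick v_2 = (0, 1, 0)ᵀ.
Then v_1 = N · v_2 = (-1, 0, 0)ᵀ.

Sanity check: (A − (-3)·I) v_1 = (0, 0, 0)ᵀ = 0. ✓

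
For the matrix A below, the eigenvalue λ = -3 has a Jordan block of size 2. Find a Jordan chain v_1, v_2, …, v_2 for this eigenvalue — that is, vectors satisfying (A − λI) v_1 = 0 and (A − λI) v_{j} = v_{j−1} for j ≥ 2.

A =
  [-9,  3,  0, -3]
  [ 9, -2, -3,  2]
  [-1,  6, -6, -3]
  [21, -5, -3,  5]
A Jordan chain for λ = -3 of length 2:
v_1 = (-6, 9, -1, 21)ᵀ
v_2 = (1, 0, 0, 0)ᵀ

Let N = A − (-3)·I. We want v_2 with N^2 v_2 = 0 but N^1 v_2 ≠ 0; then v_{j-1} := N · v_j for j = 2, …, 2.

Pick v_2 = (1, 0, 0, 0)ᵀ.
Then v_1 = N · v_2 = (-6, 9, -1, 21)ᵀ.

Sanity check: (A − (-3)·I) v_1 = (0, 0, 0, 0)ᵀ = 0. ✓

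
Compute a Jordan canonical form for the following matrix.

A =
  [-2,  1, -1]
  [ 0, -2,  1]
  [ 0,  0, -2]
J_3(-2)

The characteristic polynomial is
  det(x·I − A) = x^3 + 6*x^2 + 12*x + 8 = (x + 2)^3

Eigenvalues and multiplicities (the geometric multiplicity of λ is n − rank(A − λI), which equals the number of Jordan blocks for λ):
  λ = -2: algebraic multiplicity = 3, geometric multiplicity = 1

Determining the block sizes for each eigenvalue:
  λ = -2: one block (gm = 1), so the single block has size am = 3 → block sizes [3]

Assembling the blocks gives a Jordan form
J =
  [-2,  1,  0]
  [ 0, -2,  1]
  [ 0,  0, -2]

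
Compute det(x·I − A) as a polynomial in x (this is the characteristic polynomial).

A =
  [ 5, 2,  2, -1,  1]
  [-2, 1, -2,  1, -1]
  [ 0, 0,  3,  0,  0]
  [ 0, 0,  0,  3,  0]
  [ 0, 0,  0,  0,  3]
x^5 - 15*x^4 + 90*x^3 - 270*x^2 + 405*x - 243

Expanding det(x·I − A) (e.g. by cofactor expansion or by noting that A is similar to its Jordan form J, which has the same characteristic polynomial as A) gives
  χ_A(x) = x^5 - 15*x^4 + 90*x^3 - 270*x^2 + 405*x - 243
which factors as (x - 3)^5. The eigenvalues (with algebraic multiplicities) are λ = 3 with multiplicity 5.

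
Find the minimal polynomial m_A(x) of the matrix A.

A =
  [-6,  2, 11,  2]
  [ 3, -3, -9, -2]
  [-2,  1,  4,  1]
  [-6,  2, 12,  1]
x^3 + 3*x^2 + 3*x + 1

The characteristic polynomial is χ_A(x) = (x + 1)^4, so the eigenvalues are known. The minimal polynomial is
  m_A(x) = Π_λ (x − λ)^{k_λ}
where k_λ is the size of the *largest* Jordan block for λ (equivalently, the smallest k with (A − λI)^k v = 0 for every generalised eigenvector v of λ).

  λ = -1: largest Jordan block has size 3, contributing (x + 1)^3

So m_A(x) = (x + 1)^3 = x^3 + 3*x^2 + 3*x + 1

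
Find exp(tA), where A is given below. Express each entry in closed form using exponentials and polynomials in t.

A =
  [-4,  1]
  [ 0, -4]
e^{tA} =
  [exp(-4*t), t*exp(-4*t)]
  [0, exp(-4*t)]

Strategy: write A = P · J · P⁻¹ where J is a Jordan canonical form, so e^{tA} = P · e^{tJ} · P⁻¹, and e^{tJ} can be computed block-by-block.

A has Jordan form
J =
  [-4,  1]
  [ 0, -4]
(up to reordering of blocks).

Per-block formulas:
  For a 2×2 Jordan block J_2(-4): exp(t · J_2(-4)) = e^(-4t)·(I + t·N), where N is the 2×2 nilpotent shift.

After assembling e^{tJ} and conjugating by P, we get:

e^{tA} =
  [exp(-4*t), t*exp(-4*t)]
  [0, exp(-4*t)]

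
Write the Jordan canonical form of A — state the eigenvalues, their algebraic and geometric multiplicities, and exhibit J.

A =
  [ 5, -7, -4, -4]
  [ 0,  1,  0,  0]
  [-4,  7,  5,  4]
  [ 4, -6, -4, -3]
J_2(1) ⊕ J_1(1) ⊕ J_1(5)

The characteristic polynomial is
  det(x·I − A) = x^4 - 8*x^3 + 18*x^2 - 16*x + 5 = (x - 5)*(x - 1)^3

Eigenvalues and multiplicities (the geometric multiplicity of λ is n − rank(A − λI), which equals the number of Jordan blocks for λ):
  λ = 1: algebraic multiplicity = 3, geometric multiplicity = 2
  λ = 5: algebraic multiplicity = 1, geometric multiplicity = 1

Determining the block sizes for each eigenvalue:
  λ = 1: 2 blocks summing to 3 forces exactly one block of size 2 and the rest size 1 → block sizes [2, 1]
  λ = 5: one block (gm = 1), so the single block has size am = 1 → block sizes [1]

Assembling the blocks gives a Jordan form
J =
  [1, 1, 0, 0]
  [0, 1, 0, 0]
  [0, 0, 1, 0]
  [0, 0, 0, 5]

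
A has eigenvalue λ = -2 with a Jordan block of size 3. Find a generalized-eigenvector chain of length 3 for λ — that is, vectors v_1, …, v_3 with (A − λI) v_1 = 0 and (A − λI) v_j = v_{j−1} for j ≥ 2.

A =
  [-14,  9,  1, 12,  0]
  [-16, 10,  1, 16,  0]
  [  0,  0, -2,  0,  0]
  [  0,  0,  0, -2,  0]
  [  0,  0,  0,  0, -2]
A Jordan chain for λ = -2 of length 3:
v_1 = (-3, -4, 0, 0, 0)ᵀ
v_2 = (1, 1, 0, 0, 0)ᵀ
v_3 = (0, 0, 1, 0, 0)ᵀ

Let N = A − (-2)·I. We want v_3 with N^3 v_3 = 0 but N^2 v_3 ≠ 0; then v_{j-1} := N · v_j for j = 3, …, 2.

Pick v_3 = (0, 0, 1, 0, 0)ᵀ.
Then v_2 = N · v_3 = (1, 1, 0, 0, 0)ᵀ.
Then v_1 = N · v_2 = (-3, -4, 0, 0, 0)ᵀ.

Sanity check: (A − (-2)·I) v_1 = (0, 0, 0, 0, 0)ᵀ = 0. ✓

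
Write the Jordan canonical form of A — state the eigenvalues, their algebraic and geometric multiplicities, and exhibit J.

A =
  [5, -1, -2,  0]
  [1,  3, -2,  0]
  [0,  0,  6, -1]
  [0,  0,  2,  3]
J_2(4) ⊕ J_1(4) ⊕ J_1(5)

The characteristic polynomial is
  det(x·I − A) = x^4 - 17*x^3 + 108*x^2 - 304*x + 320 = (x - 5)*(x - 4)^3

Eigenvalues and multiplicities (the geometric multiplicity of λ is n − rank(A − λI), which equals the number of Jordan blocks for λ):
  λ = 4: algebraic multiplicity = 3, geometric multiplicity = 2
  λ = 5: algebraic multiplicity = 1, geometric multiplicity = 1

Determining the block sizes for each eigenvalue:
  λ = 4: 2 blocks summing to 3 forces exactly one block of size 2 and the rest size 1 → block sizes [2, 1]
  λ = 5: one block (gm = 1), so the single block has size am = 1 → block sizes [1]

Assembling the blocks gives a Jordan form
J =
  [4, 1, 0, 0]
  [0, 4, 0, 0]
  [0, 0, 4, 0]
  [0, 0, 0, 5]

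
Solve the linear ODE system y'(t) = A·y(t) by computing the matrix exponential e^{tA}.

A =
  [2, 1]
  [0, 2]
e^{tA} =
  [exp(2*t), t*exp(2*t)]
  [0, exp(2*t)]

Strategy: write A = P · J · P⁻¹ where J is a Jordan canonical form, so e^{tA} = P · e^{tJ} · P⁻¹, and e^{tJ} can be computed block-by-block.

A has Jordan form
J =
  [2, 1]
  [0, 2]
(up to reordering of blocks).

Per-block formulas:
  For a 2×2 Jordan block J_2(2): exp(t · J_2(2)) = e^(2t)·(I + t·N), where N is the 2×2 nilpotent shift.

After assembling e^{tJ} and conjugating by P, we get:

e^{tA} =
  [exp(2*t), t*exp(2*t)]
  [0, exp(2*t)]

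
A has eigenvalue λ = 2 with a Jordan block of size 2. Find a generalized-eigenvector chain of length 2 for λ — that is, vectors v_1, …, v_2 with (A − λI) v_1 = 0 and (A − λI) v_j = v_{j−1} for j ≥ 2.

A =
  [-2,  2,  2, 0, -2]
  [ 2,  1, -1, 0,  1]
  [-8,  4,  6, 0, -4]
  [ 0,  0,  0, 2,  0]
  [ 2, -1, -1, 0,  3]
A Jordan chain for λ = 2 of length 2:
v_1 = (-4, 2, -8, 0, 2)ᵀ
v_2 = (1, 0, 0, 0, 0)ᵀ

Let N = A − (2)·I. We want v_2 with N^2 v_2 = 0 but N^1 v_2 ≠ 0; then v_{j-1} := N · v_j for j = 2, …, 2.

Pick v_2 = (1, 0, 0, 0, 0)ᵀ.
Then v_1 = N · v_2 = (-4, 2, -8, 0, 2)ᵀ.

Sanity check: (A − (2)·I) v_1 = (0, 0, 0, 0, 0)ᵀ = 0. ✓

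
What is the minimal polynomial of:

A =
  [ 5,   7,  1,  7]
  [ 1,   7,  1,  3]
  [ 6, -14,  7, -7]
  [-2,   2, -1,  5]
x^2 - 12*x + 36

The characteristic polynomial is χ_A(x) = (x - 6)^4, so the eigenvalues are known. The minimal polynomial is
  m_A(x) = Π_λ (x − λ)^{k_λ}
where k_λ is the size of the *largest* Jordan block for λ (equivalently, the smallest k with (A − λI)^k v = 0 for every generalised eigenvector v of λ).

  λ = 6: largest Jordan block has size 2, contributing (x − 6)^2

So m_A(x) = (x - 6)^2 = x^2 - 12*x + 36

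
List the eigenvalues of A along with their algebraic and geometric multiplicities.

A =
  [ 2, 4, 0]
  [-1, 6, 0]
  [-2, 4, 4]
λ = 4: alg = 3, geom = 2

Step 1 — factor the characteristic polynomial to read off the algebraic multiplicities:
  χ_A(x) = (x - 4)^3

Step 2 — compute geometric multiplicities via the rank-nullity identity g(λ) = n − rank(A − λI):
  rank(A − (4)·I) = 1, so dim ker(A − (4)·I) = n − 1 = 2

Summary:
  λ = 4: algebraic multiplicity = 3, geometric multiplicity = 2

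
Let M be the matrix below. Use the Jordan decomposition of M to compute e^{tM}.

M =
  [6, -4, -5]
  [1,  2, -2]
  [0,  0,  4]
e^{tM} =
  [2*t*exp(4*t) + exp(4*t), -4*t*exp(4*t), -t^2*exp(4*t) - 5*t*exp(4*t)]
  [t*exp(4*t), -2*t*exp(4*t) + exp(4*t), -t^2*exp(4*t)/2 - 2*t*exp(4*t)]
  [0, 0, exp(4*t)]

Strategy: write M = P · J · P⁻¹ where J is a Jordan canonical form, so e^{tM} = P · e^{tJ} · P⁻¹, and e^{tJ} can be computed block-by-block.

M has Jordan form
J =
  [4, 1, 0]
  [0, 4, 1]
  [0, 0, 4]
(up to reordering of blocks).

Per-block formulas:
  For a 3×3 Jordan block J_3(4): exp(t · J_3(4)) = e^(4t)·(I + t·N + (t^2/2)·N^2), where N is the 3×3 nilpotent shift.

After assembling e^{tJ} and conjugating by P, we get:

e^{tM} =
  [2*t*exp(4*t) + exp(4*t), -4*t*exp(4*t), -t^2*exp(4*t) - 5*t*exp(4*t)]
  [t*exp(4*t), -2*t*exp(4*t) + exp(4*t), -t^2*exp(4*t)/2 - 2*t*exp(4*t)]
  [0, 0, exp(4*t)]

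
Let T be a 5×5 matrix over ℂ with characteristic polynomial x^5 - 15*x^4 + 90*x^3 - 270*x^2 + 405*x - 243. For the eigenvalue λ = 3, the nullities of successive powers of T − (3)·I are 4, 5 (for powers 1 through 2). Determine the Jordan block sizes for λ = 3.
Block sizes for λ = 3: [2, 1, 1, 1]

From the dimensions of kernels of powers, the number of Jordan blocks of size at least j is d_j − d_{j−1} where d_j = dim ker(N^j) (with d_0 = 0). Computing the differences gives [4, 1].
The number of blocks of size exactly k is (#blocks of size ≥ k) − (#blocks of size ≥ k + 1), so the partition is: 3 block(s) of size 1, 1 block(s) of size 2.
In nonincreasing order the block sizes are [2, 1, 1, 1].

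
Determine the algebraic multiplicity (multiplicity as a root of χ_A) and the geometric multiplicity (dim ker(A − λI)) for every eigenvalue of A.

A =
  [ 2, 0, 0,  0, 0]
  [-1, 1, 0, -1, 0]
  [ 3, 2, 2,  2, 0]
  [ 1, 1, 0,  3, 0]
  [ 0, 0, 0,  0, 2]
λ = 2: alg = 5, geom = 3

Step 1 — factor the characteristic polynomial to read off the algebraic multiplicities:
  χ_A(x) = (x - 2)^5

Step 2 — compute geometric multiplicities via the rank-nullity identity g(λ) = n − rank(A − λI):
  rank(A − (2)·I) = 2, so dim ker(A − (2)·I) = n − 2 = 3

Summary:
  λ = 2: algebraic multiplicity = 5, geometric multiplicity = 3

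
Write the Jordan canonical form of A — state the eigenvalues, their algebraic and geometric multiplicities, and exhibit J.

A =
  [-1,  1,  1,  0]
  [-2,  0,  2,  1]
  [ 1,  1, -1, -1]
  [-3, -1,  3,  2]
J_3(0) ⊕ J_1(0)

The characteristic polynomial is
  det(x·I − A) = x^4

Eigenvalues and multiplicities (the geometric multiplicity of λ is n − rank(A − λI), which equals the number of Jordan blocks for λ):
  λ = 0: algebraic multiplicity = 4, geometric multiplicity = 2

Determining the block sizes for each eigenvalue:
  λ = 0: with am = 4 and gm = 2, the partition is not yet determined (e.g. several partitions of 4 into 2 parts exist). Let N = A − (0)·I. Computing rank(N^1) = 2, rank(N^2) = 1, rank(N^3) = 0; the number of blocks of size ≥ j is rank(N^{j−1}) − rank(N^j), giving [2, 1, 1]. So we have 1 block(s) of size 3, 1 block(s) of size 1 → block sizes [3, 1]

Assembling the blocks gives a Jordan form
J =
  [0, 1, 0, 0]
  [0, 0, 1, 0]
  [0, 0, 0, 0]
  [0, 0, 0, 0]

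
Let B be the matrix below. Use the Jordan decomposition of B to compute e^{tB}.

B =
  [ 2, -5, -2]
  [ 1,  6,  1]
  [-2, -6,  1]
e^{tB} =
  [-t*exp(3*t) + exp(3*t), t^2*exp(3*t) - 5*t*exp(3*t), t^2*exp(3*t)/2 - 2*t*exp(3*t)]
  [t*exp(3*t), -t^2*exp(3*t) + 3*t*exp(3*t) + exp(3*t), -t^2*exp(3*t)/2 + t*exp(3*t)]
  [-2*t*exp(3*t), 2*t^2*exp(3*t) - 6*t*exp(3*t), t^2*exp(3*t) - 2*t*exp(3*t) + exp(3*t)]

Strategy: write B = P · J · P⁻¹ where J is a Jordan canonical form, so e^{tB} = P · e^{tJ} · P⁻¹, and e^{tJ} can be computed block-by-block.

B has Jordan form
J =
  [3, 1, 0]
  [0, 3, 1]
  [0, 0, 3]
(up to reordering of blocks).

Per-block formulas:
  For a 3×3 Jordan block J_3(3): exp(t · J_3(3)) = e^(3t)·(I + t·N + (t^2/2)·N^2), where N is the 3×3 nilpotent shift.

After assembling e^{tJ} and conjugating by P, we get:

e^{tB} =
  [-t*exp(3*t) + exp(3*t), t^2*exp(3*t) - 5*t*exp(3*t), t^2*exp(3*t)/2 - 2*t*exp(3*t)]
  [t*exp(3*t), -t^2*exp(3*t) + 3*t*exp(3*t) + exp(3*t), -t^2*exp(3*t)/2 + t*exp(3*t)]
  [-2*t*exp(3*t), 2*t^2*exp(3*t) - 6*t*exp(3*t), t^2*exp(3*t) - 2*t*exp(3*t) + exp(3*t)]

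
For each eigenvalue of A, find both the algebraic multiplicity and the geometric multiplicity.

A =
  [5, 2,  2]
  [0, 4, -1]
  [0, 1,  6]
λ = 5: alg = 3, geom = 2

Step 1 — factor the characteristic polynomial to read off the algebraic multiplicities:
  χ_A(x) = (x - 5)^3

Step 2 — compute geometric multiplicities via the rank-nullity identity g(λ) = n − rank(A − λI):
  rank(A − (5)·I) = 1, so dim ker(A − (5)·I) = n − 1 = 2

Summary:
  λ = 5: algebraic multiplicity = 3, geometric multiplicity = 2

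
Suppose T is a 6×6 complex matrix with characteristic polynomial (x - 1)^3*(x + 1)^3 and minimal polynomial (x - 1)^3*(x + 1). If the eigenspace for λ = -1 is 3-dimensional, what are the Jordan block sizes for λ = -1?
Block sizes for λ = -1: [1, 1, 1]

Step 1 — from the characteristic polynomial, algebraic multiplicity of λ = -1 is 3. From dim ker(T − (-1)·I) = 3, there are exactly 3 Jordan blocks for λ = -1.
Step 2 — from the minimal polynomial, the factor (x + 1) tells us the largest block for λ = -1 has size 1.
Step 3 — with total size 3, 3 blocks, and largest block 1, the block sizes (in nonincreasing order) are [1, 1, 1].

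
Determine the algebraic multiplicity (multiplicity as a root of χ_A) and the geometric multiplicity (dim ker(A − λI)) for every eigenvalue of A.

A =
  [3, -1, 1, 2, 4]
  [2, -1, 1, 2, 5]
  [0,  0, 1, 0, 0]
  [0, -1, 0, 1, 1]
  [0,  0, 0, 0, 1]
λ = 1: alg = 5, geom = 3

Step 1 — factor the characteristic polynomial to read off the algebraic multiplicities:
  χ_A(x) = (x - 1)^5

Step 2 — compute geometric multiplicities via the rank-nullity identity g(λ) = n − rank(A − λI):
  rank(A − (1)·I) = 2, so dim ker(A − (1)·I) = n − 2 = 3

Summary:
  λ = 1: algebraic multiplicity = 5, geometric multiplicity = 3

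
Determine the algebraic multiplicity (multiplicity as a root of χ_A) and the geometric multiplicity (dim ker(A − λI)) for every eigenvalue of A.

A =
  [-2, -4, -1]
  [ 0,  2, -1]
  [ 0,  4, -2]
λ = -2: alg = 1, geom = 1; λ = 0: alg = 2, geom = 1

Step 1 — factor the characteristic polynomial to read off the algebraic multiplicities:
  χ_A(x) = x^2*(x + 2)

Step 2 — compute geometric multiplicities via the rank-nullity identity g(λ) = n − rank(A − λI):
  rank(A − (-2)·I) = 2, so dim ker(A − (-2)·I) = n − 2 = 1
  rank(A − (0)·I) = 2, so dim ker(A − (0)·I) = n − 2 = 1

Summary:
  λ = -2: algebraic multiplicity = 1, geometric multiplicity = 1
  λ = 0: algebraic multiplicity = 2, geometric multiplicity = 1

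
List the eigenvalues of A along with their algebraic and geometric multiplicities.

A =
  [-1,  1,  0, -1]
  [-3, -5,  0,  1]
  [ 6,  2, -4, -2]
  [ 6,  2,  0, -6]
λ = -4: alg = 4, geom = 3

Step 1 — factor the characteristic polynomial to read off the algebraic multiplicities:
  χ_A(x) = (x + 4)^4

Step 2 — compute geometric multiplicities via the rank-nullity identity g(λ) = n − rank(A − λI):
  rank(A − (-4)·I) = 1, so dim ker(A − (-4)·I) = n − 1 = 3

Summary:
  λ = -4: algebraic multiplicity = 4, geometric multiplicity = 3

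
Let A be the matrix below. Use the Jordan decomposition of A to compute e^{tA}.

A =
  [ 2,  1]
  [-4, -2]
e^{tA} =
  [2*t + 1, t]
  [-4*t, 1 - 2*t]

Strategy: write A = P · J · P⁻¹ where J is a Jordan canonical form, so e^{tA} = P · e^{tJ} · P⁻¹, and e^{tJ} can be computed block-by-block.

A has Jordan form
J =
  [0, 1]
  [0, 0]
(up to reordering of blocks).

Per-block formulas:
  For a 2×2 Jordan block J_2(0): exp(t · J_2(0)) = e^(0t)·(I + t·N), where N is the 2×2 nilpotent shift.

After assembling e^{tJ} and conjugating by P, we get:

e^{tA} =
  [2*t + 1, t]
  [-4*t, 1 - 2*t]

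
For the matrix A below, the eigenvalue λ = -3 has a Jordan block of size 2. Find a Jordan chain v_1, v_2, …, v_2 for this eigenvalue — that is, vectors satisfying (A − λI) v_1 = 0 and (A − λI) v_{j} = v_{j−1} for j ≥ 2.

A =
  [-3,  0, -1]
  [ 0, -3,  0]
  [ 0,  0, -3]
A Jordan chain for λ = -3 of length 2:
v_1 = (-1, 0, 0)ᵀ
v_2 = (0, 0, 1)ᵀ

Let N = A − (-3)·I. We want v_2 with N^2 v_2 = 0 but N^1 v_2 ≠ 0; then v_{j-1} := N · v_j for j = 2, …, 2.

Pick v_2 = (0, 0, 1)ᵀ.
Then v_1 = N · v_2 = (-1, 0, 0)ᵀ.

Sanity check: (A − (-3)·I) v_1 = (0, 0, 0)ᵀ = 0. ✓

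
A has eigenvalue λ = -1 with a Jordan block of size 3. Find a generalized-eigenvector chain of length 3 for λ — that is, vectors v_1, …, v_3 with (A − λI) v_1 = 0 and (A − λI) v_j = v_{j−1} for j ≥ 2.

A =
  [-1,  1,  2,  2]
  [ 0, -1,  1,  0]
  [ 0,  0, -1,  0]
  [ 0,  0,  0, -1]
A Jordan chain for λ = -1 of length 3:
v_1 = (1, 0, 0, 0)ᵀ
v_2 = (2, 1, 0, 0)ᵀ
v_3 = (0, 0, 1, 0)ᵀ

Let N = A − (-1)·I. We want v_3 with N^3 v_3 = 0 but N^2 v_3 ≠ 0; then v_{j-1} := N · v_j for j = 3, …, 2.

Pick v_3 = (0, 0, 1, 0)ᵀ.
Then v_2 = N · v_3 = (2, 1, 0, 0)ᵀ.
Then v_1 = N · v_2 = (1, 0, 0, 0)ᵀ.

Sanity check: (A − (-1)·I) v_1 = (0, 0, 0, 0)ᵀ = 0. ✓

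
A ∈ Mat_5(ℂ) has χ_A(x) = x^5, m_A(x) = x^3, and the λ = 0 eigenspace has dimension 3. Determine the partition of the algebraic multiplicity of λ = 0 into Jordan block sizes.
Block sizes for λ = 0: [3, 1, 1]

Step 1 — from the characteristic polynomial, algebraic multiplicity of λ = 0 is 5. From dim ker(A − (0)·I) = 3, there are exactly 3 Jordan blocks for λ = 0.
Step 2 — from the minimal polynomial, the factor (x − 0)^3 tells us the largest block for λ = 0 has size 3.
Step 3 — with total size 5, 3 blocks, and largest block 3, the block sizes (in nonincreasing order) are [3, 1, 1].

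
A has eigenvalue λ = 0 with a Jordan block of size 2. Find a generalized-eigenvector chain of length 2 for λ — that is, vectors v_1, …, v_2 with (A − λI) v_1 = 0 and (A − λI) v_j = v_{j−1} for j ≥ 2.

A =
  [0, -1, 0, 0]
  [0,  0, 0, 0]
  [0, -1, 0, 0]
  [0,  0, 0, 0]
A Jordan chain for λ = 0 of length 2:
v_1 = (-1, 0, -1, 0)ᵀ
v_2 = (0, 1, 0, 0)ᵀ

Let N = A − (0)·I. We want v_2 with N^2 v_2 = 0 but N^1 v_2 ≠ 0; then v_{j-1} := N · v_j for j = 2, …, 2.

Pick v_2 = (0, 1, 0, 0)ᵀ.
Then v_1 = N · v_2 = (-1, 0, -1, 0)ᵀ.

Sanity check: (A − (0)·I) v_1 = (0, 0, 0, 0)ᵀ = 0. ✓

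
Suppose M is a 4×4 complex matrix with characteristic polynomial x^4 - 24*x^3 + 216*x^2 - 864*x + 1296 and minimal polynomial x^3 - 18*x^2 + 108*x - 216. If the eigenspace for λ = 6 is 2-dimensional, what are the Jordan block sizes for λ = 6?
Block sizes for λ = 6: [3, 1]

Step 1 — from the characteristic polynomial, algebraic multiplicity of λ = 6 is 4. From dim ker(M − (6)·I) = 2, there are exactly 2 Jordan blocks for λ = 6.
Step 2 — from the minimal polynomial, the factor (x − 6)^3 tells us the largest block for λ = 6 has size 3.
Step 3 — with total size 4, 2 blocks, and largest block 3, the block sizes (in nonincreasing order) are [3, 1].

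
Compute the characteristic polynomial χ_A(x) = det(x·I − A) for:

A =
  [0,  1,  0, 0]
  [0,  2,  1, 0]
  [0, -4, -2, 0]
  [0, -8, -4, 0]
x^4

Expanding det(x·I − A) (e.g. by cofactor expansion or by noting that A is similar to its Jordan form J, which has the same characteristic polynomial as A) gives
  χ_A(x) = x^4
which factors as x^4. The eigenvalues (with algebraic multiplicities) are λ = 0 with multiplicity 4.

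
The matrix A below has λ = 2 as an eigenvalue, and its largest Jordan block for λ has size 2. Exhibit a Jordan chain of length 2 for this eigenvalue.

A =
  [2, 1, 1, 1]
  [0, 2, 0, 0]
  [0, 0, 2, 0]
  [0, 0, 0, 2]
A Jordan chain for λ = 2 of length 2:
v_1 = (1, 0, 0, 0)ᵀ
v_2 = (0, 1, 0, 0)ᵀ

Let N = A − (2)·I. We want v_2 with N^2 v_2 = 0 but N^1 v_2 ≠ 0; then v_{j-1} := N · v_j for j = 2, …, 2.

Pick v_2 = (0, 1, 0, 0)ᵀ.
Then v_1 = N · v_2 = (1, 0, 0, 0)ᵀ.

Sanity check: (A − (2)·I) v_1 = (0, 0, 0, 0)ᵀ = 0. ✓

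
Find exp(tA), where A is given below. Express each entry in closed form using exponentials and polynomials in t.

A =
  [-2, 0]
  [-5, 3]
e^{tA} =
  [exp(-2*t), 0]
  [-exp(3*t) + exp(-2*t), exp(3*t)]

Strategy: write A = P · J · P⁻¹ where J is a Jordan canonical form, so e^{tA} = P · e^{tJ} · P⁻¹, and e^{tJ} can be computed block-by-block.

A has Jordan form
J =
  [-2, 0]
  [ 0, 3]
(up to reordering of blocks).

Per-block formulas:
  For a 1×1 block at λ = -2: exp(t · [-2]) = [e^(-2t)].
  For a 1×1 block at λ = 3: exp(t · [3]) = [e^(3t)].

After assembling e^{tJ} and conjugating by P, we get:

e^{tA} =
  [exp(-2*t), 0]
  [-exp(3*t) + exp(-2*t), exp(3*t)]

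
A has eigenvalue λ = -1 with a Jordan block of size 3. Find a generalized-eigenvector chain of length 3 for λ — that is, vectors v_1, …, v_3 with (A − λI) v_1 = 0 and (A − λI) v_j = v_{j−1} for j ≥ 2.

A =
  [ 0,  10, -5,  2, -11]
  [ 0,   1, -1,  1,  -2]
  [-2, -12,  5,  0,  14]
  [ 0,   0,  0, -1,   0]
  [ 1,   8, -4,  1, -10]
A Jordan chain for λ = -1 of length 3:
v_1 = (2, 0, -4, 0, 2)ᵀ
v_2 = (10, 2, -12, 0, 8)ᵀ
v_3 = (0, 1, 0, 0, 0)ᵀ

Let N = A − (-1)·I. We want v_3 with N^3 v_3 = 0 but N^2 v_3 ≠ 0; then v_{j-1} := N · v_j for j = 3, …, 2.

Pick v_3 = (0, 1, 0, 0, 0)ᵀ.
Then v_2 = N · v_3 = (10, 2, -12, 0, 8)ᵀ.
Then v_1 = N · v_2 = (2, 0, -4, 0, 2)ᵀ.

Sanity check: (A − (-1)·I) v_1 = (0, 0, 0, 0, 0)ᵀ = 0. ✓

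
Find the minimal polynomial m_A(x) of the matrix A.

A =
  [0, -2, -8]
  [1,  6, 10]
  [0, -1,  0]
x^3 - 6*x^2 + 12*x - 8

The characteristic polynomial is χ_A(x) = (x - 2)^3, so the eigenvalues are known. The minimal polynomial is
  m_A(x) = Π_λ (x − λ)^{k_λ}
where k_λ is the size of the *largest* Jordan block for λ (equivalently, the smallest k with (A − λI)^k v = 0 for every generalised eigenvector v of λ).

  λ = 2: largest Jordan block has size 3, contributing (x − 2)^3

So m_A(x) = (x - 2)^3 = x^3 - 6*x^2 + 12*x - 8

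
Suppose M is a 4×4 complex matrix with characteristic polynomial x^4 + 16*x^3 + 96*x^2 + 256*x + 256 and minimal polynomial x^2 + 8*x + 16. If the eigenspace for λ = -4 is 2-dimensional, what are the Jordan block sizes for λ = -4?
Block sizes for λ = -4: [2, 2]

Step 1 — from the characteristic polynomial, algebraic multiplicity of λ = -4 is 4. From dim ker(M − (-4)·I) = 2, there are exactly 2 Jordan blocks for λ = -4.
Step 2 — from the minimal polynomial, the factor (x + 4)^2 tells us the largest block for λ = -4 has size 2.
Step 3 — with total size 4, 2 blocks, and largest block 2, the block sizes (in nonincreasing order) are [2, 2].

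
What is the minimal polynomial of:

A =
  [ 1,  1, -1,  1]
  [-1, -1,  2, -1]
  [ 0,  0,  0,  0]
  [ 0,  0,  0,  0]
x^3

The characteristic polynomial is χ_A(x) = x^4, so the eigenvalues are known. The minimal polynomial is
  m_A(x) = Π_λ (x − λ)^{k_λ}
where k_λ is the size of the *largest* Jordan block for λ (equivalently, the smallest k with (A − λI)^k v = 0 for every generalised eigenvector v of λ).

  λ = 0: largest Jordan block has size 3, contributing (x − 0)^3

So m_A(x) = x^3 = x^3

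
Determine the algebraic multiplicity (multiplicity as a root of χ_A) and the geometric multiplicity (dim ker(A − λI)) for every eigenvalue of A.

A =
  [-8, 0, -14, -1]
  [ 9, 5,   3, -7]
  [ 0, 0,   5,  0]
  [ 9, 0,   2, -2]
λ = -5: alg = 2, geom = 1; λ = 5: alg = 2, geom = 1

Step 1 — factor the characteristic polynomial to read off the algebraic multiplicities:
  χ_A(x) = (x - 5)^2*(x + 5)^2

Step 2 — compute geometric multiplicities via the rank-nullity identity g(λ) = n − rank(A − λI):
  rank(A − (-5)·I) = 3, so dim ker(A − (-5)·I) = n − 3 = 1
  rank(A − (5)·I) = 3, so dim ker(A − (5)·I) = n − 3 = 1

Summary:
  λ = -5: algebraic multiplicity = 2, geometric multiplicity = 1
  λ = 5: algebraic multiplicity = 2, geometric multiplicity = 1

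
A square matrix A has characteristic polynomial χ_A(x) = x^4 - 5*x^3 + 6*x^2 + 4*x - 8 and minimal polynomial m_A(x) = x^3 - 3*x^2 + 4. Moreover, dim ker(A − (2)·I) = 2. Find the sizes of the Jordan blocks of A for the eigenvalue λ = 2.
Block sizes for λ = 2: [2, 1]

Step 1 — from the characteristic polynomial, algebraic multiplicity of λ = 2 is 3. From dim ker(A − (2)·I) = 2, there are exactly 2 Jordan blocks for λ = 2.
Step 2 — from the minimal polynomial, the factor (x − 2)^2 tells us the largest block for λ = 2 has size 2.
Step 3 — with total size 3, 2 blocks, and largest block 2, the block sizes (in nonincreasing order) are [2, 1].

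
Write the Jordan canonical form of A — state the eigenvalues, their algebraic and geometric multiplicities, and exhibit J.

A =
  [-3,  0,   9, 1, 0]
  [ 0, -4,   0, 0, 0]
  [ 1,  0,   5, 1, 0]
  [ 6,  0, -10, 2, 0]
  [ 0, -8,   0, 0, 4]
J_1(-4) ⊕ J_1(-4) ⊕ J_2(4) ⊕ J_1(4)

The characteristic polynomial is
  det(x·I − A) = x^5 - 4*x^4 - 32*x^3 + 128*x^2 + 256*x - 1024 = (x - 4)^3*(x + 4)^2

Eigenvalues and multiplicities (the geometric multiplicity of λ is n − rank(A − λI), which equals the number of Jordan blocks for λ):
  λ = -4: algebraic multiplicity = 2, geometric multiplicity = 2
  λ = 4: algebraic multiplicity = 3, geometric multiplicity = 2

Determining the block sizes for each eigenvalue:
  λ = -4: gm = am = 2, so every block has size 1 → block sizes [1, 1]
  λ = 4: 2 blocks summing to 3 forces exactly one block of size 2 and the rest size 1 → block sizes [2, 1]

Assembling the blocks gives a Jordan form
J =
  [-4,  0, 0, 0, 0]
  [ 0, -4, 0, 0, 0]
  [ 0,  0, 4, 1, 0]
  [ 0,  0, 0, 4, 0]
  [ 0,  0, 0, 0, 4]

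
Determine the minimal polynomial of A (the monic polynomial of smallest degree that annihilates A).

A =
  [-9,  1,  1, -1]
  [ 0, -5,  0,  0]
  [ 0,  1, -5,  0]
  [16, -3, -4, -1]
x^2 + 10*x + 25

The characteristic polynomial is χ_A(x) = (x + 5)^4, so the eigenvalues are known. The minimal polynomial is
  m_A(x) = Π_λ (x − λ)^{k_λ}
where k_λ is the size of the *largest* Jordan block for λ (equivalently, the smallest k with (A − λI)^k v = 0 for every generalised eigenvector v of λ).

  λ = -5: largest Jordan block has size 2, contributing (x + 5)^2

So m_A(x) = (x + 5)^2 = x^2 + 10*x + 25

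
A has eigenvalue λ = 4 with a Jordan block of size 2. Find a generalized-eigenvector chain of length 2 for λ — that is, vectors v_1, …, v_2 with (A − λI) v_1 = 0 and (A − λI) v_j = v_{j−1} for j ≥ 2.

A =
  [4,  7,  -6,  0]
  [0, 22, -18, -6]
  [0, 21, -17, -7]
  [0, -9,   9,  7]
A Jordan chain for λ = 4 of length 2:
v_1 = (7, 18, 21, -9)ᵀ
v_2 = (0, 1, 0, 0)ᵀ

Let N = A − (4)·I. We want v_2 with N^2 v_2 = 0 but N^1 v_2 ≠ 0; then v_{j-1} := N · v_j for j = 2, …, 2.

Pick v_2 = (0, 1, 0, 0)ᵀ.
Then v_1 = N · v_2 = (7, 18, 21, -9)ᵀ.

Sanity check: (A − (4)·I) v_1 = (0, 0, 0, 0)ᵀ = 0. ✓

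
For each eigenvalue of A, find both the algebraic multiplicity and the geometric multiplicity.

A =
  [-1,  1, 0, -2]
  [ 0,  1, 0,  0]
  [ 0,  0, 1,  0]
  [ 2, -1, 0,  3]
λ = 1: alg = 4, geom = 3

Step 1 — factor the characteristic polynomial to read off the algebraic multiplicities:
  χ_A(x) = (x - 1)^4

Step 2 — compute geometric multiplicities via the rank-nullity identity g(λ) = n − rank(A − λI):
  rank(A − (1)·I) = 1, so dim ker(A − (1)·I) = n − 1 = 3

Summary:
  λ = 1: algebraic multiplicity = 4, geometric multiplicity = 3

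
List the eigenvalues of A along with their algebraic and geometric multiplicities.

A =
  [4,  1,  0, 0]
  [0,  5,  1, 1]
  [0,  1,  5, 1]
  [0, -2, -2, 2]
λ = 4: alg = 4, geom = 2

Step 1 — factor the characteristic polynomial to read off the algebraic multiplicities:
  χ_A(x) = (x - 4)^4

Step 2 — compute geometric multiplicities via the rank-nullity identity g(λ) = n − rank(A − λI):
  rank(A − (4)·I) = 2, so dim ker(A − (4)·I) = n − 2 = 2

Summary:
  λ = 4: algebraic multiplicity = 4, geometric multiplicity = 2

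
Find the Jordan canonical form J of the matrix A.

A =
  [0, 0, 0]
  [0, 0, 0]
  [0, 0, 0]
J_1(0) ⊕ J_1(0) ⊕ J_1(0)

The characteristic polynomial is
  det(x·I − A) = x^3

Eigenvalues and multiplicities (the geometric multiplicity of λ is n − rank(A − λI), which equals the number of Jordan blocks for λ):
  λ = 0: algebraic multiplicity = 3, geometric multiplicity = 3

Determining the block sizes for each eigenvalue:
  λ = 0: gm = am = 3, so every block has size 1 → block sizes [1, 1, 1]

Assembling the blocks gives a Jordan form
J =
  [0, 0, 0]
  [0, 0, 0]
  [0, 0, 0]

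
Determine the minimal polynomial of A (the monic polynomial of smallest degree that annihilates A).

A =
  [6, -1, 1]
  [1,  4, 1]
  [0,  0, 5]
x^2 - 10*x + 25

The characteristic polynomial is χ_A(x) = (x - 5)^3, so the eigenvalues are known. The minimal polynomial is
  m_A(x) = Π_λ (x − λ)^{k_λ}
where k_λ is the size of the *largest* Jordan block for λ (equivalently, the smallest k with (A − λI)^k v = 0 for every generalised eigenvector v of λ).

  λ = 5: largest Jordan block has size 2, contributing (x − 5)^2

So m_A(x) = (x - 5)^2 = x^2 - 10*x + 25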